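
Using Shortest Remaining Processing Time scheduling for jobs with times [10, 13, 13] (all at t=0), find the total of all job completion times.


Since all jobs arrive at t=0, SRPT equals SPT ordering.
SPT order: [10, 13, 13]
Completion times:
  Job 1: p=10, C=10
  Job 2: p=13, C=23
  Job 3: p=13, C=36
Total completion time = 10 + 23 + 36 = 69

69


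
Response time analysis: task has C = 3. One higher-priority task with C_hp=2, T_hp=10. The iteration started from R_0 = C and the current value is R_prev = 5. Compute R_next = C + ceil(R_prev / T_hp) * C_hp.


R_next = C + ceil(R_prev / T_hp) * C_hp
ceil(5 / 10) = ceil(0.5) = 1
Interference = 1 * 2 = 2
R_next = 3 + 2 = 5
R_next = R_prev, so the iteration has converged (response time = 5).

5


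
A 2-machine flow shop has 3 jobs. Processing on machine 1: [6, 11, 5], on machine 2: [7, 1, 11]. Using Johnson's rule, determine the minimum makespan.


Apply Johnson's rule:
  Group 1 (a <= b): [(3, 5, 11), (1, 6, 7)]
  Group 2 (a > b): [(2, 11, 1)]
Optimal job order: [3, 1, 2]
Schedule:
  Job 3: M1 done at 5, M2 done at 16
  Job 1: M1 done at 11, M2 done at 23
  Job 2: M1 done at 22, M2 done at 24
Makespan = 24

24


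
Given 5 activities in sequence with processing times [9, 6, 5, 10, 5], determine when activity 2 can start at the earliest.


Activity 2 starts after activities 1 through 1 complete.
Predecessor durations: [9]
ES = 9 = 9

9


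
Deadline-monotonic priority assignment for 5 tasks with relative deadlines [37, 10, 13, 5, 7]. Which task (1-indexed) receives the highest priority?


Sort tasks by relative deadline (ascending):
  Task 4: deadline = 5
  Task 5: deadline = 7
  Task 2: deadline = 10
  Task 3: deadline = 13
  Task 1: deadline = 37
Priority order (highest first): [4, 5, 2, 3, 1]
Highest priority task = 4

4


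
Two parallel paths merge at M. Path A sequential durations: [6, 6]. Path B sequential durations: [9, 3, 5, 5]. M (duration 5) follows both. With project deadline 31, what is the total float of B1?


Forward pass: ES(B1) = sum of predecessors on chain B = 0
EF = ES + duration = 0 + 9 = 9
Backward pass: LF(M) = deadline = 31; LS(M) = 31 - 5 = 26
LF(B1) = LS(M) - sum(successors on chain B) = 26 - 13 = 13
LS = LF - duration = 13 - 9 = 4
Total float = LS - ES = 4 - 0 = 4

4


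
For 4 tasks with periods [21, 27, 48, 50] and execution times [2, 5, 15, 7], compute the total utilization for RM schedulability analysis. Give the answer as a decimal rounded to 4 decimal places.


Compute individual utilizations (exact fractions):
  Task 1: C/T = 2/21 (approx. 0.0952)
  Task 2: C/T = 5/27 (approx. 0.1852)
  Task 3: C/T = 15/48 = 5/16 (approx. 0.3125)
  Task 4: C/T = 7/50 (approx. 0.14)
Total utilization U = 2/21 + 5/27 + 5/16 + 7/50 = 55409/75600
Rounded to 4 decimal places: U = 0.7329
RM (Liu & Layland) bound for 4 tasks = 0.756828; compare with U = 55409/75600 (approx. 0.732923)
U <= bound, so schedulable by RM sufficient condition.

0.7329


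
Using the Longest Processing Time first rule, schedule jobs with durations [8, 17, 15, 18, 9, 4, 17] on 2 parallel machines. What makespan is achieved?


Sort jobs in decreasing order (LPT): [18, 17, 17, 15, 9, 8, 4]
Assign each job to the least loaded machine:
  Machine 1: jobs [18, 15, 9, 4], load = 46
  Machine 2: jobs [17, 17, 8], load = 42
Makespan = max load = 46

46


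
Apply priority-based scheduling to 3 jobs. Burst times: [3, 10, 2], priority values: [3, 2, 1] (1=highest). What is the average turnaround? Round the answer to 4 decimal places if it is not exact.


Sort by priority (ascending = highest first):
Order: [(1, 2), (2, 10), (3, 3)]
Completion times:
  Priority 1, burst=2, C=2
  Priority 2, burst=10, C=12
  Priority 3, burst=3, C=15
Average turnaround = 29/3 = 9.6667

9.6667


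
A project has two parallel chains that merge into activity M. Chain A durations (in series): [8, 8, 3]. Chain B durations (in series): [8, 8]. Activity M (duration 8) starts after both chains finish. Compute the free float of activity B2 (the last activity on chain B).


ES(B2) = sum of predecessors on chain B = 8
EF(B2) = ES + duration = 8 + 8 = 16
Successor of B2 is M. ES(M) = max(sum(A), sum(B)) = max(19, 16) = 19
Free float = ES(successor) - EF(current) = 19 - 16 = 3

3


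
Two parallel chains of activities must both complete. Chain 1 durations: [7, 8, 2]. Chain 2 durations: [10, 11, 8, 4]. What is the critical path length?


Path A total = 7 + 8 + 2 = 17
Path B total = 10 + 11 + 8 + 4 = 33
Critical path = longest path = max(17, 33) = 33

33


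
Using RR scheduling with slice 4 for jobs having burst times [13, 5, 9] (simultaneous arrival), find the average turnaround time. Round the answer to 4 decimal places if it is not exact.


Time quantum = 4
Execution trace:
  J1 runs 4 units, time = 4
  J2 runs 4 units, time = 8
  J3 runs 4 units, time = 12
  J1 runs 4 units, time = 16
  J2 runs 1 units, time = 17
  J3 runs 4 units, time = 21
  J1 runs 4 units, time = 25
  J3 runs 1 units, time = 26
  J1 runs 1 units, time = 27
Finish times: [27, 17, 26]
Average turnaround = 70/3 = 23.3333

23.3333


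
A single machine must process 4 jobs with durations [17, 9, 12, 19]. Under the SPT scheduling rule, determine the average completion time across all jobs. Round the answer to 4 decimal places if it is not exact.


Sort jobs by processing time (SPT order): [9, 12, 17, 19]
Compute completion times sequentially:
  Job 1: processing = 9, completes at 9
  Job 2: processing = 12, completes at 21
  Job 3: processing = 17, completes at 38
  Job 4: processing = 19, completes at 57
Sum of completion times = 125
Average completion time = 125/4 = 31.25

31.25


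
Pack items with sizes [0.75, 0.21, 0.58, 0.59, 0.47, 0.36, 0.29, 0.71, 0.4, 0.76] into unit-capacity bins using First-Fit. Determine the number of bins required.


Place items sequentially using First-Fit:
  Item 0.75 -> new Bin 1
  Item 0.21 -> Bin 1 (now 0.96)
  Item 0.58 -> new Bin 2
  Item 0.59 -> new Bin 3
  Item 0.47 -> new Bin 4
  Item 0.36 -> Bin 2 (now 0.94)
  Item 0.29 -> Bin 3 (now 0.88)
  Item 0.71 -> new Bin 5
  Item 0.4 -> Bin 4 (now 0.87)
  Item 0.76 -> new Bin 6
Total bins used = 6

6


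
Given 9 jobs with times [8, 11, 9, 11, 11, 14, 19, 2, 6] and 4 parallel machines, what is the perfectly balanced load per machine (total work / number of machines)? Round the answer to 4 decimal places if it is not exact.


Total processing time = 8 + 11 + 9 + 11 + 11 + 14 + 19 + 2 + 6 = 91
Number of machines = 4
Ideal balanced load = 91 / 4 = 22.75

22.75


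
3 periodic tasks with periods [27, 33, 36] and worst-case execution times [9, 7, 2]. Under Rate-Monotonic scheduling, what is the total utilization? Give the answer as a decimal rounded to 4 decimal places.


Compute individual utilizations (exact fractions):
  Task 1: C/T = 9/27 = 1/3 (approx. 0.3333)
  Task 2: C/T = 7/33 (approx. 0.2121)
  Task 3: C/T = 2/36 = 1/18 (approx. 0.0556)
Total utilization U = 1/3 + 7/33 + 1/18 = 119/198
Rounded to 4 decimal places: U = 0.6010
RM (Liu & Layland) bound for 3 tasks = 0.779763; compare with U = 119/198 (approx. 0.601010)
U <= bound, so schedulable by RM sufficient condition.

0.6010


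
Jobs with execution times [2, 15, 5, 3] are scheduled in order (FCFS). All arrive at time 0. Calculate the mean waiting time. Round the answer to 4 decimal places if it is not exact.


FCFS order (as given): [2, 15, 5, 3]
Waiting times:
  Job 1: wait = 0
  Job 2: wait = 2
  Job 3: wait = 17
  Job 4: wait = 22
Sum of waiting times = 41
Average waiting time = 41/4 = 10.25

10.25


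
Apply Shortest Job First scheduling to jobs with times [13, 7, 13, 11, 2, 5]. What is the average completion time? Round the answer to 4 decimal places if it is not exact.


SJF order (ascending): [2, 5, 7, 11, 13, 13]
Completion times:
  Job 1: burst=2, C=2
  Job 2: burst=5, C=7
  Job 3: burst=7, C=14
  Job 4: burst=11, C=25
  Job 5: burst=13, C=38
  Job 6: burst=13, C=51
Average completion = 137/6 = 22.8333

22.8333


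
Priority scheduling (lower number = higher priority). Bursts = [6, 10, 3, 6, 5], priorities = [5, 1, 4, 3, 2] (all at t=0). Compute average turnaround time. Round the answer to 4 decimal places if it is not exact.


Sort by priority (ascending = highest first):
Order: [(1, 10), (2, 5), (3, 6), (4, 3), (5, 6)]
Completion times:
  Priority 1, burst=10, C=10
  Priority 2, burst=5, C=15
  Priority 3, burst=6, C=21
  Priority 4, burst=3, C=24
  Priority 5, burst=6, C=30
Average turnaround = 100/5 = 20.0

20.0


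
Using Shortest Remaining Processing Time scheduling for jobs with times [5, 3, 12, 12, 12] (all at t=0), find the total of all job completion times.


Since all jobs arrive at t=0, SRPT equals SPT ordering.
SPT order: [3, 5, 12, 12, 12]
Completion times:
  Job 1: p=3, C=3
  Job 2: p=5, C=8
  Job 3: p=12, C=20
  Job 4: p=12, C=32
  Job 5: p=12, C=44
Total completion time = 3 + 8 + 20 + 32 + 44 = 107

107


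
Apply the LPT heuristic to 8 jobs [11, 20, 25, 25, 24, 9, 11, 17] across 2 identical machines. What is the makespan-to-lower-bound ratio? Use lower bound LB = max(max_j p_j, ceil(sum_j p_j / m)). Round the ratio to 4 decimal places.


LPT order: [25, 25, 24, 20, 17, 11, 11, 9]
Machine loads after assignment: [71, 71]
LPT makespan = 71
Lower bound = max(max_job, ceil(total/2)) = max(25, 71) = 71
Ratio = 71 / 71 = 1.0

1.0


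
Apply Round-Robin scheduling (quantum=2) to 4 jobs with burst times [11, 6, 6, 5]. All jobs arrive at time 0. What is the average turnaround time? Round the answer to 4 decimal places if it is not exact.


Time quantum = 2
Execution trace:
  J1 runs 2 units, time = 2
  J2 runs 2 units, time = 4
  J3 runs 2 units, time = 6
  J4 runs 2 units, time = 8
  J1 runs 2 units, time = 10
  J2 runs 2 units, time = 12
  J3 runs 2 units, time = 14
  J4 runs 2 units, time = 16
  J1 runs 2 units, time = 18
  J2 runs 2 units, time = 20
  J3 runs 2 units, time = 22
  J4 runs 1 units, time = 23
  J1 runs 2 units, time = 25
  J1 runs 2 units, time = 27
  J1 runs 1 units, time = 28
Finish times: [28, 20, 22, 23]
Average turnaround = 93/4 = 23.25

23.25


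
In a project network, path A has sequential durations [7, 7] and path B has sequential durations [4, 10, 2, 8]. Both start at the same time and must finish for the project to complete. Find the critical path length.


Path A total = 7 + 7 = 14
Path B total = 4 + 10 + 2 + 8 = 24
Critical path = longest path = max(14, 24) = 24

24


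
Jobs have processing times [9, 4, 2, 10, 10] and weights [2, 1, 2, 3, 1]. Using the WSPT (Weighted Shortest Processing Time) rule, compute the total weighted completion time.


Compute p/w ratios and sort ascending (WSPT): [(2, 2), (10, 3), (4, 1), (9, 2), (10, 1)]
Compute weighted completion times:
  Job (p=2,w=2): C=2, w*C=2*2=4
  Job (p=10,w=3): C=12, w*C=3*12=36
  Job (p=4,w=1): C=16, w*C=1*16=16
  Job (p=9,w=2): C=25, w*C=2*25=50
  Job (p=10,w=1): C=35, w*C=1*35=35
Total weighted completion time = 141

141


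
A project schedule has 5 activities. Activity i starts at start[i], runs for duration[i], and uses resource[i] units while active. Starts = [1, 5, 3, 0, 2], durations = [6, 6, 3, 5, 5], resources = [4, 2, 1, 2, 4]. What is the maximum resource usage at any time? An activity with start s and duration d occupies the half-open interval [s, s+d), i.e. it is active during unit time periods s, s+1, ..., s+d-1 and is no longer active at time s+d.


Each activity i is active on [start_i, start_i + duration_i).
Compute total resource usage per time slot:
  t=0: active resources = [2], total = 2
  t=1: active resources = [4, 2], total = 6
  t=2: active resources = [4, 2, 4], total = 10
  t=3: active resources = [4, 1, 2, 4], total = 11
  t=4: active resources = [4, 1, 2, 4], total = 11
  t=5: active resources = [4, 2, 1, 4], total = 11
  t=6: active resources = [4, 2, 4], total = 10
  t=7: active resources = [2], total = 2
  t=8: active resources = [2], total = 2
  t=9: active resources = [2], total = 2
  t=10: active resources = [2], total = 2
Peak resource demand = 11

11


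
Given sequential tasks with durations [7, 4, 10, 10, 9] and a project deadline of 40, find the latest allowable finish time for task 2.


LF(activity 2) = deadline - sum of successor durations
Successors: activities 3 through 5 with durations [10, 10, 9]
Sum of successor durations = 29
LF = 40 - 29 = 11

11


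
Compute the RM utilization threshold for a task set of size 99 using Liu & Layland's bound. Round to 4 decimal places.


Compute 2^(1/99) = 1.0070260544
Subtract 1: 1.0070260544 - 1 = 0.0070260544
Multiply by n: 99 * 0.0070260544 = 0.6955793856
Round to 4 dp: 0.6956

0.6956


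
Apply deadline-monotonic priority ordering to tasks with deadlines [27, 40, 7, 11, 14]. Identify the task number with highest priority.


Sort tasks by relative deadline (ascending):
  Task 3: deadline = 7
  Task 4: deadline = 11
  Task 5: deadline = 14
  Task 1: deadline = 27
  Task 2: deadline = 40
Priority order (highest first): [3, 4, 5, 1, 2]
Highest priority task = 3

3


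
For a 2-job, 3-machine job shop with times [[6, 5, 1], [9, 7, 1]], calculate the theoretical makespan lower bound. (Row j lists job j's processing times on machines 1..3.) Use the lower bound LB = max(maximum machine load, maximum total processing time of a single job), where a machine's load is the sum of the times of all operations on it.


Machine loads:
  Machine 1: 6 + 9 = 15
  Machine 2: 5 + 7 = 12
  Machine 3: 1 + 1 = 2
Max machine load = 15
Job totals:
  Job 1: 12
  Job 2: 17
Max job total = 17
Lower bound = max(15, 17) = 17

17


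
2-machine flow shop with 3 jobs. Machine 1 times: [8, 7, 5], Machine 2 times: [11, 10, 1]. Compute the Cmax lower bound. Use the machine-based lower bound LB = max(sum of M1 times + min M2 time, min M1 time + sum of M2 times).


LB1 = sum(M1 times) + min(M2 times) = 20 + 1 = 21
LB2 = min(M1 times) + sum(M2 times) = 5 + 22 = 27
Lower bound = max(LB1, LB2) = max(21, 27) = 27

27


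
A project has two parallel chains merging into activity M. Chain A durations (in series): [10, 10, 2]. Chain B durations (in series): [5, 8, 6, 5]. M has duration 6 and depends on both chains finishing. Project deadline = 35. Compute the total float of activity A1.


Forward pass: ES(A1) = sum of predecessors on chain A = 0
EF = ES + duration = 0 + 10 = 10
Backward pass: LF(M) = deadline = 35; LS(M) = 35 - 6 = 29
LF(A1) = LS(M) - sum(successors on chain A) = 29 - 12 = 17
LS = LF - duration = 17 - 10 = 7
Total float = LS - ES = 7 - 0 = 7

7


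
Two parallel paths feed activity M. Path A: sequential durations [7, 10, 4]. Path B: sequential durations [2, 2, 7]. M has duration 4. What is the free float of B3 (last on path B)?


ES(B3) = sum of predecessors on chain B = 4
EF(B3) = ES + duration = 4 + 7 = 11
Successor of B3 is M. ES(M) = max(sum(A), sum(B)) = max(21, 11) = 21
Free float = ES(successor) - EF(current) = 21 - 11 = 10

10


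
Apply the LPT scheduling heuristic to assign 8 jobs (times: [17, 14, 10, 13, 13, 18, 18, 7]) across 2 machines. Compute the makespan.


Sort jobs in decreasing order (LPT): [18, 18, 17, 14, 13, 13, 10, 7]
Assign each job to the least loaded machine:
  Machine 1: jobs [18, 17, 13, 7], load = 55
  Machine 2: jobs [18, 14, 13, 10], load = 55
Makespan = max load = 55

55


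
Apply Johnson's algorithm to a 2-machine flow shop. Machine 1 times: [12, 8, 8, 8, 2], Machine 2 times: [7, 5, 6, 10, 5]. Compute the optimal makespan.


Apply Johnson's rule:
  Group 1 (a <= b): [(5, 2, 5), (4, 8, 10)]
  Group 2 (a > b): [(1, 12, 7), (3, 8, 6), (2, 8, 5)]
Optimal job order: [5, 4, 1, 3, 2]
Schedule:
  Job 5: M1 done at 2, M2 done at 7
  Job 4: M1 done at 10, M2 done at 20
  Job 1: M1 done at 22, M2 done at 29
  Job 3: M1 done at 30, M2 done at 36
  Job 2: M1 done at 38, M2 done at 43
Makespan = 43

43


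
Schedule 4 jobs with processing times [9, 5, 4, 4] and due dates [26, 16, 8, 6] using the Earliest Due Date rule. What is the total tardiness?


Sort by due date (EDD order): [(4, 6), (4, 8), (5, 16), (9, 26)]
Compute completion times and tardiness:
  Job 1: p=4, d=6, C=4, tardiness=max(0,4-6)=0
  Job 2: p=4, d=8, C=8, tardiness=max(0,8-8)=0
  Job 3: p=5, d=16, C=13, tardiness=max(0,13-16)=0
  Job 4: p=9, d=26, C=22, tardiness=max(0,22-26)=0
Total tardiness = 0

0


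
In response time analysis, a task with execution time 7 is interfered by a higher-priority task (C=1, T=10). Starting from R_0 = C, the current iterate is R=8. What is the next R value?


R_next = C + ceil(R_prev / T_hp) * C_hp
ceil(8 / 10) = ceil(0.8) = 1
Interference = 1 * 1 = 1
R_next = 7 + 1 = 8
R_next = R_prev, so the iteration has converged (response time = 8).

8


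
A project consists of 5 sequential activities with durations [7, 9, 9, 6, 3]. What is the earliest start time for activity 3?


Activity 3 starts after activities 1 through 2 complete.
Predecessor durations: [7, 9]
ES = 7 + 9 = 16

16


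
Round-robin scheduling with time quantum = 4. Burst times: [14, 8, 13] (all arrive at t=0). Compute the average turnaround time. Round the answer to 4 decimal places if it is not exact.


Time quantum = 4
Execution trace:
  J1 runs 4 units, time = 4
  J2 runs 4 units, time = 8
  J3 runs 4 units, time = 12
  J1 runs 4 units, time = 16
  J2 runs 4 units, time = 20
  J3 runs 4 units, time = 24
  J1 runs 4 units, time = 28
  J3 runs 4 units, time = 32
  J1 runs 2 units, time = 34
  J3 runs 1 units, time = 35
Finish times: [34, 20, 35]
Average turnaround = 89/3 = 29.6667

29.6667


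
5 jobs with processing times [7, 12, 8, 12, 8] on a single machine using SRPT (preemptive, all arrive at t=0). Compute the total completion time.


Since all jobs arrive at t=0, SRPT equals SPT ordering.
SPT order: [7, 8, 8, 12, 12]
Completion times:
  Job 1: p=7, C=7
  Job 2: p=8, C=15
  Job 3: p=8, C=23
  Job 4: p=12, C=35
  Job 5: p=12, C=47
Total completion time = 7 + 15 + 23 + 35 + 47 = 127

127


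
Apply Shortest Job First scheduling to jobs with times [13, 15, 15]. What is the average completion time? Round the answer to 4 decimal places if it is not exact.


SJF order (ascending): [13, 15, 15]
Completion times:
  Job 1: burst=13, C=13
  Job 2: burst=15, C=28
  Job 3: burst=15, C=43
Average completion = 84/3 = 28.0

28.0


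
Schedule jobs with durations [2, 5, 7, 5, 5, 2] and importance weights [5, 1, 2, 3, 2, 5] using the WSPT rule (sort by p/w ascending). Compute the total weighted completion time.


Compute p/w ratios and sort ascending (WSPT): [(2, 5), (2, 5), (5, 3), (5, 2), (7, 2), (5, 1)]
Compute weighted completion times:
  Job (p=2,w=5): C=2, w*C=5*2=10
  Job (p=2,w=5): C=4, w*C=5*4=20
  Job (p=5,w=3): C=9, w*C=3*9=27
  Job (p=5,w=2): C=14, w*C=2*14=28
  Job (p=7,w=2): C=21, w*C=2*21=42
  Job (p=5,w=1): C=26, w*C=1*26=26
Total weighted completion time = 153

153


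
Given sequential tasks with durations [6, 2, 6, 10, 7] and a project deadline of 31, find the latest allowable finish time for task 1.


LF(activity 1) = deadline - sum of successor durations
Successors: activities 2 through 5 with durations [2, 6, 10, 7]
Sum of successor durations = 25
LF = 31 - 25 = 6

6


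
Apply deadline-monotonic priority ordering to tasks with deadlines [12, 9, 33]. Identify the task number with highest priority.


Sort tasks by relative deadline (ascending):
  Task 2: deadline = 9
  Task 1: deadline = 12
  Task 3: deadline = 33
Priority order (highest first): [2, 1, 3]
Highest priority task = 2

2


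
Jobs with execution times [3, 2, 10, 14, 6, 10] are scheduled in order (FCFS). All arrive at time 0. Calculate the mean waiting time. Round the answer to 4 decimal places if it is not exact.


FCFS order (as given): [3, 2, 10, 14, 6, 10]
Waiting times:
  Job 1: wait = 0
  Job 2: wait = 3
  Job 3: wait = 5
  Job 4: wait = 15
  Job 5: wait = 29
  Job 6: wait = 35
Sum of waiting times = 87
Average waiting time = 87/6 = 14.5

14.5


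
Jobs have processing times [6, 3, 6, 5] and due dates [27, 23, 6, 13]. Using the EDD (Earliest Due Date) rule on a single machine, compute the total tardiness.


Sort by due date (EDD order): [(6, 6), (5, 13), (3, 23), (6, 27)]
Compute completion times and tardiness:
  Job 1: p=6, d=6, C=6, tardiness=max(0,6-6)=0
  Job 2: p=5, d=13, C=11, tardiness=max(0,11-13)=0
  Job 3: p=3, d=23, C=14, tardiness=max(0,14-23)=0
  Job 4: p=6, d=27, C=20, tardiness=max(0,20-27)=0
Total tardiness = 0

0


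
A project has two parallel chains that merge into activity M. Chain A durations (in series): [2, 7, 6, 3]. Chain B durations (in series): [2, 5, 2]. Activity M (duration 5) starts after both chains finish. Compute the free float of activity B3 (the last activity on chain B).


ES(B3) = sum of predecessors on chain B = 7
EF(B3) = ES + duration = 7 + 2 = 9
Successor of B3 is M. ES(M) = max(sum(A), sum(B)) = max(18, 9) = 18
Free float = ES(successor) - EF(current) = 18 - 9 = 9

9


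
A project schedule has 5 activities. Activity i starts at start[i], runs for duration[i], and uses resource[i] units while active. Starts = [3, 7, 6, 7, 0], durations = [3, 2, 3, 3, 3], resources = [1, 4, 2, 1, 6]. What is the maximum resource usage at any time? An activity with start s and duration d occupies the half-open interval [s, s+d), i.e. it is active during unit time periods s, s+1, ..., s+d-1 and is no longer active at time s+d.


Each activity i is active on [start_i, start_i + duration_i).
Compute total resource usage per time slot:
  t=0: active resources = [6], total = 6
  t=1: active resources = [6], total = 6
  t=2: active resources = [6], total = 6
  t=3: active resources = [1], total = 1
  t=4: active resources = [1], total = 1
  t=5: active resources = [1], total = 1
  t=6: active resources = [2], total = 2
  t=7: active resources = [4, 2, 1], total = 7
  t=8: active resources = [4, 2, 1], total = 7
  t=9: active resources = [1], total = 1
Peak resource demand = 7

7


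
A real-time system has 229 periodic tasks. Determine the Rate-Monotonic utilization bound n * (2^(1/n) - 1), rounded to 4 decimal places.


Compute 2^(1/229) = 1.0030314291
Subtract 1: 1.0030314291 - 1 = 0.0030314291
Multiply by n: 229 * 0.0030314291 = 0.6941972639
Round to 4 dp: 0.6942

0.6942


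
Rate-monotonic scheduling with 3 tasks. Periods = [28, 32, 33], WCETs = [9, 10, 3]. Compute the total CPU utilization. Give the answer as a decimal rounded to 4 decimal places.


Compute individual utilizations (exact fractions):
  Task 1: C/T = 9/28 (approx. 0.3214)
  Task 2: C/T = 10/32 = 5/16 (approx. 0.3125)
  Task 3: C/T = 3/33 = 1/11 (approx. 0.0909)
Total utilization U = 9/28 + 5/16 + 1/11 = 893/1232
Rounded to 4 decimal places: U = 0.7248
RM (Liu & Layland) bound for 3 tasks = 0.779763; compare with U = 893/1232 (approx. 0.724838)
U <= bound, so schedulable by RM sufficient condition.

0.7248


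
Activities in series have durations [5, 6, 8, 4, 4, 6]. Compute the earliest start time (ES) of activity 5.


Activity 5 starts after activities 1 through 4 complete.
Predecessor durations: [5, 6, 8, 4]
ES = 5 + 6 + 8 + 4 = 23

23


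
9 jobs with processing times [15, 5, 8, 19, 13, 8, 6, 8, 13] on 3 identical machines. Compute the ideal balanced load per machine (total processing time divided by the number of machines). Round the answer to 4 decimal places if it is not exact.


Total processing time = 15 + 5 + 8 + 19 + 13 + 8 + 6 + 8 + 13 = 95
Number of machines = 3
Ideal balanced load = 95 / 3 = 31.6667

31.6667


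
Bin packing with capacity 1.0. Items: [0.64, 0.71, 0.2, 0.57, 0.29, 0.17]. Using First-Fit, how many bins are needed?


Place items sequentially using First-Fit:
  Item 0.64 -> new Bin 1
  Item 0.71 -> new Bin 2
  Item 0.2 -> Bin 1 (now 0.84)
  Item 0.57 -> new Bin 3
  Item 0.29 -> Bin 2 (now 1.0)
  Item 0.17 -> Bin 3 (now 0.74)
Total bins used = 3

3


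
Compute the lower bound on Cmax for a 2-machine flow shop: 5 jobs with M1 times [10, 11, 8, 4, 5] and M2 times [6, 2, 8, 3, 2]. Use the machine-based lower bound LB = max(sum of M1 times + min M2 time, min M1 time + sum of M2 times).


LB1 = sum(M1 times) + min(M2 times) = 38 + 2 = 40
LB2 = min(M1 times) + sum(M2 times) = 4 + 21 = 25
Lower bound = max(LB1, LB2) = max(40, 25) = 40

40


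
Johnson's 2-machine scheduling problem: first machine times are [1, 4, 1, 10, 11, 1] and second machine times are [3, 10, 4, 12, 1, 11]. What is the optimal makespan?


Apply Johnson's rule:
  Group 1 (a <= b): [(1, 1, 3), (3, 1, 4), (6, 1, 11), (2, 4, 10), (4, 10, 12)]
  Group 2 (a > b): [(5, 11, 1)]
Optimal job order: [1, 3, 6, 2, 4, 5]
Schedule:
  Job 1: M1 done at 1, M2 done at 4
  Job 3: M1 done at 2, M2 done at 8
  Job 6: M1 done at 3, M2 done at 19
  Job 2: M1 done at 7, M2 done at 29
  Job 4: M1 done at 17, M2 done at 41
  Job 5: M1 done at 28, M2 done at 42
Makespan = 42

42


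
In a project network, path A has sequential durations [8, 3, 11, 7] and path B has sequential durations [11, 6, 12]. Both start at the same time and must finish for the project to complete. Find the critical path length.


Path A total = 8 + 3 + 11 + 7 = 29
Path B total = 11 + 6 + 12 = 29
Critical path = longest path = max(29, 29) = 29

29


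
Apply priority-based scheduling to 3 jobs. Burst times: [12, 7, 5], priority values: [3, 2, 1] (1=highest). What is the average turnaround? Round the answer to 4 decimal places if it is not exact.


Sort by priority (ascending = highest first):
Order: [(1, 5), (2, 7), (3, 12)]
Completion times:
  Priority 1, burst=5, C=5
  Priority 2, burst=7, C=12
  Priority 3, burst=12, C=24
Average turnaround = 41/3 = 13.6667

13.6667


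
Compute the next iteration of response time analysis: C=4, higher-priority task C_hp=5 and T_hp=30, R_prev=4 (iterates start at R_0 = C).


R_next = C + ceil(R_prev / T_hp) * C_hp
ceil(4 / 30) = ceil(0.1333) = 1
Interference = 1 * 5 = 5
R_next = 4 + 5 = 9

9


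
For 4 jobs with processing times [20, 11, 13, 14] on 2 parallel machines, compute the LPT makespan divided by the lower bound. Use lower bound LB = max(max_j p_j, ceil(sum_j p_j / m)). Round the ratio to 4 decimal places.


LPT order: [20, 14, 13, 11]
Machine loads after assignment: [31, 27]
LPT makespan = 31
Lower bound = max(max_job, ceil(total/2)) = max(20, 29) = 29
Ratio = 31 / 29 = 1.069

1.069


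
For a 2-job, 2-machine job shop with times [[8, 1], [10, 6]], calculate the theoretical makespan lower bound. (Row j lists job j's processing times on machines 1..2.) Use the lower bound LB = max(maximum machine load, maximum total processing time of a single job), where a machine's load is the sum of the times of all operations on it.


Machine loads:
  Machine 1: 8 + 10 = 18
  Machine 2: 1 + 6 = 7
Max machine load = 18
Job totals:
  Job 1: 9
  Job 2: 16
Max job total = 16
Lower bound = max(18, 16) = 18

18


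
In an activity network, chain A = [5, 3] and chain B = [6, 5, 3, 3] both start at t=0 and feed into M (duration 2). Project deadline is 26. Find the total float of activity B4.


Forward pass: ES(B4) = sum of predecessors on chain B = 14
EF = ES + duration = 14 + 3 = 17
Backward pass: LF(M) = deadline = 26; LS(M) = 26 - 2 = 24
LF(B4) = LS(M) - sum(successors on chain B) = 24 - 0 = 24
LS = LF - duration = 24 - 3 = 21
Total float = LS - ES = 21 - 14 = 7

7


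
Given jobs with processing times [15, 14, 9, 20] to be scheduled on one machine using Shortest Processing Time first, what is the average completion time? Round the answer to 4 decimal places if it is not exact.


Sort jobs by processing time (SPT order): [9, 14, 15, 20]
Compute completion times sequentially:
  Job 1: processing = 9, completes at 9
  Job 2: processing = 14, completes at 23
  Job 3: processing = 15, completes at 38
  Job 4: processing = 20, completes at 58
Sum of completion times = 128
Average completion time = 128/4 = 32.0

32.0


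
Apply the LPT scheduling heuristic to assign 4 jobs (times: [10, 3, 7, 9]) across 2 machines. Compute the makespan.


Sort jobs in decreasing order (LPT): [10, 9, 7, 3]
Assign each job to the least loaded machine:
  Machine 1: jobs [10, 3], load = 13
  Machine 2: jobs [9, 7], load = 16
Makespan = max load = 16

16


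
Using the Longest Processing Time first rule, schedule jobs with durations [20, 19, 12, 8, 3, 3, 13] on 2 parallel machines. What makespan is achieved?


Sort jobs in decreasing order (LPT): [20, 19, 13, 12, 8, 3, 3]
Assign each job to the least loaded machine:
  Machine 1: jobs [20, 12, 8], load = 40
  Machine 2: jobs [19, 13, 3, 3], load = 38
Makespan = max load = 40

40


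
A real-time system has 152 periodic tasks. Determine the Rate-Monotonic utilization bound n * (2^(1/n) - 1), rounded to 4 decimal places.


Compute 2^(1/152) = 1.0045705923
Subtract 1: 1.0045705923 - 1 = 0.0045705923
Multiply by n: 152 * 0.0045705923 = 0.6947300296
Round to 4 dp: 0.6947

0.6947


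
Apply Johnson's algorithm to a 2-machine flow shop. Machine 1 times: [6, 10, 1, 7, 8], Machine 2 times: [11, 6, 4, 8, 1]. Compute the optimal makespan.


Apply Johnson's rule:
  Group 1 (a <= b): [(3, 1, 4), (1, 6, 11), (4, 7, 8)]
  Group 2 (a > b): [(2, 10, 6), (5, 8, 1)]
Optimal job order: [3, 1, 4, 2, 5]
Schedule:
  Job 3: M1 done at 1, M2 done at 5
  Job 1: M1 done at 7, M2 done at 18
  Job 4: M1 done at 14, M2 done at 26
  Job 2: M1 done at 24, M2 done at 32
  Job 5: M1 done at 32, M2 done at 33
Makespan = 33

33


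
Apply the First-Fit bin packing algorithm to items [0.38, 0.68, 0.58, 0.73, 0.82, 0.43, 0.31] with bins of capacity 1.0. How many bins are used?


Place items sequentially using First-Fit:
  Item 0.38 -> new Bin 1
  Item 0.68 -> new Bin 2
  Item 0.58 -> Bin 1 (now 0.96)
  Item 0.73 -> new Bin 3
  Item 0.82 -> new Bin 4
  Item 0.43 -> new Bin 5
  Item 0.31 -> Bin 2 (now 0.99)
Total bins used = 5

5


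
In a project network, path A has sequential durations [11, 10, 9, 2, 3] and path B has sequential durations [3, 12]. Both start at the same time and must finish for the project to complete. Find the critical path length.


Path A total = 11 + 10 + 9 + 2 + 3 = 35
Path B total = 3 + 12 = 15
Critical path = longest path = max(35, 15) = 35

35


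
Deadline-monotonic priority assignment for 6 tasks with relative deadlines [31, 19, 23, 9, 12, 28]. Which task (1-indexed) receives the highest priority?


Sort tasks by relative deadline (ascending):
  Task 4: deadline = 9
  Task 5: deadline = 12
  Task 2: deadline = 19
  Task 3: deadline = 23
  Task 6: deadline = 28
  Task 1: deadline = 31
Priority order (highest first): [4, 5, 2, 3, 6, 1]
Highest priority task = 4

4


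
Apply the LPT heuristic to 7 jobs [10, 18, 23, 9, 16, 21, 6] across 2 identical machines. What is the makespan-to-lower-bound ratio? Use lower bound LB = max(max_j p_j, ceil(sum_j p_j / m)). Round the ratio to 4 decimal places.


LPT order: [23, 21, 18, 16, 10, 9, 6]
Machine loads after assignment: [49, 54]
LPT makespan = 54
Lower bound = max(max_job, ceil(total/2)) = max(23, 52) = 52
Ratio = 54 / 52 = 1.0385

1.0385


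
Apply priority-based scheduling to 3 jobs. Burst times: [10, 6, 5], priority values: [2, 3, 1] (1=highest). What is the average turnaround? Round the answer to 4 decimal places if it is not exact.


Sort by priority (ascending = highest first):
Order: [(1, 5), (2, 10), (3, 6)]
Completion times:
  Priority 1, burst=5, C=5
  Priority 2, burst=10, C=15
  Priority 3, burst=6, C=21
Average turnaround = 41/3 = 13.6667

13.6667


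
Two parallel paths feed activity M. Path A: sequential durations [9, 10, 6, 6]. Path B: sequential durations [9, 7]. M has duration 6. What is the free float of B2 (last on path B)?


ES(B2) = sum of predecessors on chain B = 9
EF(B2) = ES + duration = 9 + 7 = 16
Successor of B2 is M. ES(M) = max(sum(A), sum(B)) = max(31, 16) = 31
Free float = ES(successor) - EF(current) = 31 - 16 = 15

15


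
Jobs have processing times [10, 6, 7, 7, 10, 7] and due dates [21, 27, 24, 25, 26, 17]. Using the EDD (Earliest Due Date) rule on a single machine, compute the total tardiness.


Sort by due date (EDD order): [(7, 17), (10, 21), (7, 24), (7, 25), (10, 26), (6, 27)]
Compute completion times and tardiness:
  Job 1: p=7, d=17, C=7, tardiness=max(0,7-17)=0
  Job 2: p=10, d=21, C=17, tardiness=max(0,17-21)=0
  Job 3: p=7, d=24, C=24, tardiness=max(0,24-24)=0
  Job 4: p=7, d=25, C=31, tardiness=max(0,31-25)=6
  Job 5: p=10, d=26, C=41, tardiness=max(0,41-26)=15
  Job 6: p=6, d=27, C=47, tardiness=max(0,47-27)=20
Total tardiness = 41

41


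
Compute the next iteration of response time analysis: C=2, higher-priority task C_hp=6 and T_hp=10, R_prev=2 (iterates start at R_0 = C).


R_next = C + ceil(R_prev / T_hp) * C_hp
ceil(2 / 10) = ceil(0.2) = 1
Interference = 1 * 6 = 6
R_next = 2 + 6 = 8

8


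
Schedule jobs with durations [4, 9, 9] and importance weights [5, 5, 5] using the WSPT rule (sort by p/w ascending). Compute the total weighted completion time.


Compute p/w ratios and sort ascending (WSPT): [(4, 5), (9, 5), (9, 5)]
Compute weighted completion times:
  Job (p=4,w=5): C=4, w*C=5*4=20
  Job (p=9,w=5): C=13, w*C=5*13=65
  Job (p=9,w=5): C=22, w*C=5*22=110
Total weighted completion time = 195

195


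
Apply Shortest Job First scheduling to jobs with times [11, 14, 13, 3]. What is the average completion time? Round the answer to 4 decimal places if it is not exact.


SJF order (ascending): [3, 11, 13, 14]
Completion times:
  Job 1: burst=3, C=3
  Job 2: burst=11, C=14
  Job 3: burst=13, C=27
  Job 4: burst=14, C=41
Average completion = 85/4 = 21.25

21.25


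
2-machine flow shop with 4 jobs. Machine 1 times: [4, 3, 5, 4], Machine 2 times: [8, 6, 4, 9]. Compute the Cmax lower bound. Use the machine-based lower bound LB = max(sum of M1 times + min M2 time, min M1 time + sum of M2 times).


LB1 = sum(M1 times) + min(M2 times) = 16 + 4 = 20
LB2 = min(M1 times) + sum(M2 times) = 3 + 27 = 30
Lower bound = max(LB1, LB2) = max(20, 30) = 30

30


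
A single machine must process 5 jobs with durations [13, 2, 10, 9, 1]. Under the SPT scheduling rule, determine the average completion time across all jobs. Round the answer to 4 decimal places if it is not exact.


Sort jobs by processing time (SPT order): [1, 2, 9, 10, 13]
Compute completion times sequentially:
  Job 1: processing = 1, completes at 1
  Job 2: processing = 2, completes at 3
  Job 3: processing = 9, completes at 12
  Job 4: processing = 10, completes at 22
  Job 5: processing = 13, completes at 35
Sum of completion times = 73
Average completion time = 73/5 = 14.6

14.6


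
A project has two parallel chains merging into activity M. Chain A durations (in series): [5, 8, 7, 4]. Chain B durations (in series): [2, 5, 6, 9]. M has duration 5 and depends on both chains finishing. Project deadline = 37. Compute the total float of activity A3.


Forward pass: ES(A3) = sum of predecessors on chain A = 13
EF = ES + duration = 13 + 7 = 20
Backward pass: LF(M) = deadline = 37; LS(M) = 37 - 5 = 32
LF(A3) = LS(M) - sum(successors on chain A) = 32 - 4 = 28
LS = LF - duration = 28 - 7 = 21
Total float = LS - ES = 21 - 13 = 8

8


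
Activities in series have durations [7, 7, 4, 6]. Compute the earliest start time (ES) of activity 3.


Activity 3 starts after activities 1 through 2 complete.
Predecessor durations: [7, 7]
ES = 7 + 7 = 14

14


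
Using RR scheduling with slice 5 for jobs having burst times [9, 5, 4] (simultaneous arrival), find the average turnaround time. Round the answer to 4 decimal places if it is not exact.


Time quantum = 5
Execution trace:
  J1 runs 5 units, time = 5
  J2 runs 5 units, time = 10
  J3 runs 4 units, time = 14
  J1 runs 4 units, time = 18
Finish times: [18, 10, 14]
Average turnaround = 42/3 = 14.0

14.0


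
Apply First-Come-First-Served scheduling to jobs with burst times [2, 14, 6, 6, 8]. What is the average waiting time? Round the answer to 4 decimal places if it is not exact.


FCFS order (as given): [2, 14, 6, 6, 8]
Waiting times:
  Job 1: wait = 0
  Job 2: wait = 2
  Job 3: wait = 16
  Job 4: wait = 22
  Job 5: wait = 28
Sum of waiting times = 68
Average waiting time = 68/5 = 13.6

13.6


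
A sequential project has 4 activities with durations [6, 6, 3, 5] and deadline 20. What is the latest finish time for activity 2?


LF(activity 2) = deadline - sum of successor durations
Successors: activities 3 through 4 with durations [3, 5]
Sum of successor durations = 8
LF = 20 - 8 = 12

12


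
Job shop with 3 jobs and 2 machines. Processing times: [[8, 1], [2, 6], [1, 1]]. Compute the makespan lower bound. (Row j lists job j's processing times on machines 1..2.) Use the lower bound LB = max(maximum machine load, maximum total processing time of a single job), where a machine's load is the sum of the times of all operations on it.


Machine loads:
  Machine 1: 8 + 2 + 1 = 11
  Machine 2: 1 + 6 + 1 = 8
Max machine load = 11
Job totals:
  Job 1: 9
  Job 2: 8
  Job 3: 2
Max job total = 9
Lower bound = max(11, 9) = 11

11


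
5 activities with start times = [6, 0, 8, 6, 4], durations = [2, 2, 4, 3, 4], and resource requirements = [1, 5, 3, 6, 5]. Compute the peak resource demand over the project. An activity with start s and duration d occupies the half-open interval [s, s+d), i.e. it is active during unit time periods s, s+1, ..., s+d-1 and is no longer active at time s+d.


Each activity i is active on [start_i, start_i + duration_i).
Compute total resource usage per time slot:
  t=0: active resources = [5], total = 5
  t=1: active resources = [5], total = 5
  t=2: active resources = [], total = 0
  t=3: active resources = [], total = 0
  t=4: active resources = [5], total = 5
  t=5: active resources = [5], total = 5
  t=6: active resources = [1, 6, 5], total = 12
  t=7: active resources = [1, 6, 5], total = 12
  t=8: active resources = [3, 6], total = 9
  t=9: active resources = [3], total = 3
  t=10: active resources = [3], total = 3
  t=11: active resources = [3], total = 3
Peak resource demand = 12

12


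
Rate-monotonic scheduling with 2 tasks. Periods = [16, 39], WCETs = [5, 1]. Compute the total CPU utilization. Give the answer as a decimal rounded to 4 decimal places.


Compute individual utilizations (exact fractions):
  Task 1: C/T = 5/16 (approx. 0.3125)
  Task 2: C/T = 1/39 (approx. 0.0256)
Total utilization U = 5/16 + 1/39 = 211/624
Rounded to 4 decimal places: U = 0.3381
RM (Liu & Layland) bound for 2 tasks = 0.828427; compare with U = 211/624 (approx. 0.338141)
U <= bound, so schedulable by RM sufficient condition.

0.3381


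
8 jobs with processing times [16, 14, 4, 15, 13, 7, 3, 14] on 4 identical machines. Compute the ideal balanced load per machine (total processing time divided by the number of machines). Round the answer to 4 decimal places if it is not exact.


Total processing time = 16 + 14 + 4 + 15 + 13 + 7 + 3 + 14 = 86
Number of machines = 4
Ideal balanced load = 86 / 4 = 21.5

21.5


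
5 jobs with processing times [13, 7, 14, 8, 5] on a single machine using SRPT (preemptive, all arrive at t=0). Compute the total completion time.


Since all jobs arrive at t=0, SRPT equals SPT ordering.
SPT order: [5, 7, 8, 13, 14]
Completion times:
  Job 1: p=5, C=5
  Job 2: p=7, C=12
  Job 3: p=8, C=20
  Job 4: p=13, C=33
  Job 5: p=14, C=47
Total completion time = 5 + 12 + 20 + 33 + 47 = 117

117


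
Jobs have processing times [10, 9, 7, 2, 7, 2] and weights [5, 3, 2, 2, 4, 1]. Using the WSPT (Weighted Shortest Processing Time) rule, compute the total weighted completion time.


Compute p/w ratios and sort ascending (WSPT): [(2, 2), (7, 4), (10, 5), (2, 1), (9, 3), (7, 2)]
Compute weighted completion times:
  Job (p=2,w=2): C=2, w*C=2*2=4
  Job (p=7,w=4): C=9, w*C=4*9=36
  Job (p=10,w=5): C=19, w*C=5*19=95
  Job (p=2,w=1): C=21, w*C=1*21=21
  Job (p=9,w=3): C=30, w*C=3*30=90
  Job (p=7,w=2): C=37, w*C=2*37=74
Total weighted completion time = 320

320


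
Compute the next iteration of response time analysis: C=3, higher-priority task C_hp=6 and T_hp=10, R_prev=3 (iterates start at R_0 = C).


R_next = C + ceil(R_prev / T_hp) * C_hp
ceil(3 / 10) = ceil(0.3) = 1
Interference = 1 * 6 = 6
R_next = 3 + 6 = 9

9
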